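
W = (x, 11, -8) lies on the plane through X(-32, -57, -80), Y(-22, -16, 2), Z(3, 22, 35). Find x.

Coplanarity requires XY · (XZ × XW) = 0.
XY = (10, 41, 82), XZ = (35, 79, 115); the triple product is linear in x with coefficient -1763 and constant term 14104.
Setting it to zero: x = 8.

8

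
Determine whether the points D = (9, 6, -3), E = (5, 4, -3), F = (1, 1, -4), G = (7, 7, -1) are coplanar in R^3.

Yes

The four points are coplanar iff the 3×3 determinant with rows DE, DF, DG is zero.
Rows: (-4, -2, 0), (-8, -5, -1), (-2, 1, 2).
Expanding along the first row: (-4)(-9) − (-2)(-18) + (0)(-18) = 0.
Zero determinant ⇒ coplanar.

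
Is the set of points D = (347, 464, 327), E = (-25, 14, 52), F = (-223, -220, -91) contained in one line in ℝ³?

No

DE = (-372, -450, -275), DF = (-570, -684, -418).
DE × DF = (0, 1254, -2052).
The cross product is nonzero, so the points do not lie on one line.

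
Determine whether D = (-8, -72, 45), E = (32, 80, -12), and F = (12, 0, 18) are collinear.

No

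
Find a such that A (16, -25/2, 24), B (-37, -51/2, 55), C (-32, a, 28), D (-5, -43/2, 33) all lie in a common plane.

The points are coplanar iff AB · (AC × AD) = 0.
Expanding, this is linear in a: (174)a + (9135) = 0.
So a = -105/2.

-105/2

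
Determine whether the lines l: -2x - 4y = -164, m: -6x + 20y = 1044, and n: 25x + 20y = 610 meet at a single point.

Intersecting l and m: solving the 2×2 system gives (x, y) = (-14, 48).
Substitute into n: (25)(-14) + (20)(48) = 610.
This equals 610, so (-14, 48) lies on all three lines and they are concurrent.

Yes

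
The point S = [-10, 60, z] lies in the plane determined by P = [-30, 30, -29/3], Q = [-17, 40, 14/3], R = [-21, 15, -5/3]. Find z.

41/3

The plane through P, Q, R has equation 295x + 25y − 285z = -5345.
Substituting S: (-285)z + (-1450) = -5345, so z = 41/3.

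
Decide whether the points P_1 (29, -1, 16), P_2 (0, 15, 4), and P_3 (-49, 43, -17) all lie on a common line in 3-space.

P_1P_2 = (-29, 16, -12), P_1P_3 = (-78, 44, -33).
Comparing components 3 and 1: (-12)(-78) − (-29)(-33) = -21 ≠ 0, so P_1P_2 and P_1P_3 are not parallel and the points are not collinear.

No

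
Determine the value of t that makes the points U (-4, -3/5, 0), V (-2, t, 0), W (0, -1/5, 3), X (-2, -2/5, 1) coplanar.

-2/5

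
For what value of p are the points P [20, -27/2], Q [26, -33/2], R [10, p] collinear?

-17/2

Collinearity: (R − P) must be parallel to (Q − P) = (6, -3).
Cross-multiplying the components: (p − (-27/2))·(6) = (-10)·(-3).
Solving gives p = -17/2.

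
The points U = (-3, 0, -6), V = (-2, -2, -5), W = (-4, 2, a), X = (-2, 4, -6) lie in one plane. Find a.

-7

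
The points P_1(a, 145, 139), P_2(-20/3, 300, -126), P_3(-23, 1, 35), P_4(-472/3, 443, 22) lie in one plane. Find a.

Coplanarity ⇔ det[P_1P_2; P_1P_3; P_1P_4] = 0.
Expanding, this is linear in a: (67275)a + (9620325) = 0.
So a = -143.

-143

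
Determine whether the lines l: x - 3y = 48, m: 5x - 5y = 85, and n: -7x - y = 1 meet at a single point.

No

Lines aᵢx + bᵢy = cᵢ with pairwise distinct directions are concurrent exactly when det[aᵢ bᵢ cᵢ] = 0.
Here the determinant is -40.
Nonzero, so no common point exists.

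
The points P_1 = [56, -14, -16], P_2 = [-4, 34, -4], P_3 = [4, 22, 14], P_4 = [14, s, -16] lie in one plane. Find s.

22

Coplanarity ⇔ det[P_1P_2; P_1P_3; P_1P_4] = 0.
Expanding, this is linear in s: (1176)s + (-25872) = 0.
So s = 22.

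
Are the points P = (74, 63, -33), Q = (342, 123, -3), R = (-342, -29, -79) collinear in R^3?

No

PQ = (268, 60, 30), PR = (-416, -92, -46).
Comparing components 3 and 1: (30)(-416) − (268)(-46) = -152 ≠ 0, so PQ and PR are not parallel and the points are not collinear.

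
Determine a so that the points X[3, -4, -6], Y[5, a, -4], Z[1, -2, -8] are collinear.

Direction XZ = (-2, 2, -2). From the x-coordinate of Y, the parameter along the line is τ = (5 − 3)/(-2) = -1.
Then a = (-4) + (-1)·(2) = -6.

-6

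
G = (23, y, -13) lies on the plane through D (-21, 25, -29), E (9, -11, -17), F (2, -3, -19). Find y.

A normal to the plane is n = DE × DF = (-24, -24, -12).
G lies in the plane iff n · DG = 0.
This gives (-24)y + (-648) = 0, so y = -27.

-27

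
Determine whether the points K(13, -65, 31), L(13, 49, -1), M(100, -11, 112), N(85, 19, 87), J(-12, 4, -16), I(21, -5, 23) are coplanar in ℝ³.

The plane through K, L, M has normal n = KL × KM = (10962, -2784, -9918) and equation n·P = 16008.
Checking the remaining points: n·N = 16008, n·J = 16008, n·I = 16008.
All equal 16008, so all 6 points lie in one plane.

Yes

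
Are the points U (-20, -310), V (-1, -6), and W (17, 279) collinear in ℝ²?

UV = (19, 304), UW = (37, 589).
det[UV; UW] = (19)(589) − (304)(37) = -57.
The determinant is nonzero, so they are not collinear.

No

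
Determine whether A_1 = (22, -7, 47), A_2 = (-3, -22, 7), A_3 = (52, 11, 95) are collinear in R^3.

A_1A_2 = (-25, -15, -40), A_1A_3 = (30, 18, 48).
Each component of A_1A_3 is -6/5 times the corresponding component of A_1A_2, so A_1A_3 = -6/5·A_1A_2 and the points are collinear.

Yes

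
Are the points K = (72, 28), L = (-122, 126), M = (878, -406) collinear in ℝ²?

No

KL = (-194, 98), KM = (806, -434).
det[KL; KM] = (-194)(-434) − (98)(806) = 5208.
The determinant is nonzero, so they are not collinear.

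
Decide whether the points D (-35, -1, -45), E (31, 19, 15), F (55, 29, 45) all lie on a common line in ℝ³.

No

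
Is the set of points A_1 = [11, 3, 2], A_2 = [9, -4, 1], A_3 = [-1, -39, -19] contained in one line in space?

A_1A_2 = (-2, -7, -1), A_1A_3 = (-12, -42, -21).
A_1A_2 × A_1A_3 = (105, -30, 0).
The cross product is nonzero, so the points do not lie on one line.

No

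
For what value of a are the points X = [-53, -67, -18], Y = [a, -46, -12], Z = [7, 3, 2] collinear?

-35

Direction XZ = (60, 70, 20). From the y-coordinate of Y, the parameter along the line is τ = (-46 − (-67))/70 = 3/10.
Then a = (-53) + 3/10·(60) = -35.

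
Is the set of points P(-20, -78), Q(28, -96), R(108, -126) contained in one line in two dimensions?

PQ = (48, -18), PR = (128, -48).
Twice the signed area of △PQR is (48)(-48) − (-18)(128) = 0.
The triangle is degenerate (zero area), so the points are collinear.

Yes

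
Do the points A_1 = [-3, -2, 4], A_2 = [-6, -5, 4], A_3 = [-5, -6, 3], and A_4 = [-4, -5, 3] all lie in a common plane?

The four points are coplanar iff the 3×3 determinant with rows A_1A_2, A_1A_3, A_1A_4 is zero.
Rows: (-3, -3, 0), (-2, -4, -1), (-1, -3, -1).
Expanding along the first row: (-3)(1) − (-3)(1) + (0)(2) = 0.
Zero determinant ⇒ coplanar.

Yes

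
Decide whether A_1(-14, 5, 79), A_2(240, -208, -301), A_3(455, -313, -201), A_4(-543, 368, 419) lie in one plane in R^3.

A normal to the plane through A_1, A_2, A_3 is n = A_1A_2 × A_1A_3 = (-61200, -107100, 19125).
The plane has equation n·P = 1832175. For A_4: n·A_4 = 1832175.
Equal, so A_4 lies in the plane and all four are coplanar.

Yes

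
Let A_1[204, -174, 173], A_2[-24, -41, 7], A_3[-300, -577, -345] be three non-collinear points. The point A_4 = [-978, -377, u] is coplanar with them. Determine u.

A normal to the plane is n = A_1A_2 × A_1A_3 = (-135792, -34440, 158916).
A_4 lies in the plane iff n · A_1A_4 = 0.
This gives (158916)u + (140004996) = 0, so u = -881.

-881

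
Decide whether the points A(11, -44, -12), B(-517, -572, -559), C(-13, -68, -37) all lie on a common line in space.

No

AB = (-528, -528, -547), AC = (-24, -24, -25).
AB × AC = (72, -72, 0).
The cross product is nonzero, so the points do not lie on one line.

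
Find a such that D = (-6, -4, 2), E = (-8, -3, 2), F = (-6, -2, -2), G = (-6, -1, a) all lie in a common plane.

-4

Normal to plane DEF: n = (-4, -8, -4); plane equation n·P = 48.
Requiring n·G = 48: (-4)a + (32) = 48.
So a = -4.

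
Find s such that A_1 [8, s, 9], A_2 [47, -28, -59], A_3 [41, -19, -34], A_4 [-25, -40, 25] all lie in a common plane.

-22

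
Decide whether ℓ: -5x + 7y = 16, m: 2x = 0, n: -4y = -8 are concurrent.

No

Intersecting ℓ and m: solving the 2×2 system gives (x, y) = (0, 16/7).
Substitute into n: (0)(0) + (-4)(16/7) = -64/7.
But n requires -8 ≠ -64/7, so the three lines have no common point.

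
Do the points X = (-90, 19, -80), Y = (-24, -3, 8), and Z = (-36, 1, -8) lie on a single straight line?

Yes

XY = (66, -22, 88), XZ = (54, -18, 72).
Each component of XZ is 9/11 times the corresponding component of XY, so XZ = 9/11·XY and the points are collinear.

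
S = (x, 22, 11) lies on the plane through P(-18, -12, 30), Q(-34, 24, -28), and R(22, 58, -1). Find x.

The plane through P, Q, R has equation 2944x − 2816y − 2560z = -96000.
Substituting S: (2944)x + (-90112) = -96000, so x = -2.

-2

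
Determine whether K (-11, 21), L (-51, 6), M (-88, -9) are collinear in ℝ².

No

KL = (-40, -15), KM = (-77, -30).
Twice the signed area of △KLM is (-40)(-30) − (-15)(-77) = 45.
The area is nonzero, so the three points are not collinear.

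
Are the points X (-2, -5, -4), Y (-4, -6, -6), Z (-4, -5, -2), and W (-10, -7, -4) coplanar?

A normal to the plane through X, Y, Z is n = XY × XZ = (-2, 8, -2).
The plane has equation n·P = -28. For W: n·W = -28.
Equal, so W lies in the plane and all four are coplanar.

Yes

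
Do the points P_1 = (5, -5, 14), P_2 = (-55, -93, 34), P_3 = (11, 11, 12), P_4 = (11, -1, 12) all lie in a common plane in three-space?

Yes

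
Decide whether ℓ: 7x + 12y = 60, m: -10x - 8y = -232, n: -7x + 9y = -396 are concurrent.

Intersecting ℓ and m: solving the 2×2 system gives (x, y) = (36, -16).
Substitute into n: (-7)(36) + (9)(-16) = -396.
This equals -396, so (36, -16) lies on all three lines and they are concurrent.

Yes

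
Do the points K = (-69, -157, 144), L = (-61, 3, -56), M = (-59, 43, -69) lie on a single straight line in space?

KL = (8, 160, -200), KM = (10, 200, -213).
Comparing components 2 and 3: (160)(-213) − (-200)(200) = 5920 ≠ 0, so KL and KM are not parallel and the points are not collinear.

No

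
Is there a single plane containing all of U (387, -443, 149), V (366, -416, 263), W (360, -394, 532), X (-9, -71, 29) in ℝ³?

With U as base: UV = (-21, 27, 114), UW = (-27, 49, 383), UX = (-396, 372, -120).
UW × UX = (-148356, -154908, 9360).
UV · (UW × UX) = 0.
The scalar triple product vanishes, so the four points are coplanar.

Yes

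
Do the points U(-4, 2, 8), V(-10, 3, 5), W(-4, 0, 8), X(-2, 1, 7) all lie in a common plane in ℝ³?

The four points are coplanar iff the 3×3 determinant with rows UV, UW, UX is zero.
Rows: (-6, 1, -3), (0, -2, 0), (2, -1, -1).
Expanding along the first row: (-6)(2) − (1)(0) + (-3)(4) = -24.
Nonzero ⇒ not coplanar.

No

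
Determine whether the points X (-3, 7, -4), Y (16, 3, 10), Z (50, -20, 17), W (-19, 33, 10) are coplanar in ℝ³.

Yes

With X as base: XY = (19, -4, 14), XZ = (53, -27, 21), XW = (-16, 26, 14).
XZ × XW = (-924, -1078, 946).
XY · (XZ × XW) = 0.
The scalar triple product vanishes, so the four points are coplanar.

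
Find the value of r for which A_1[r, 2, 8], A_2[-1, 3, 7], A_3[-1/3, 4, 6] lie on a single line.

-5/3

Direction A_2A_3 = (2/3, 1, -1). From the y-coordinate of A_1, the parameter along the line is τ = (2 − 3)/1 = -1.
Then r = (-1) + (-1)·(2/3) = -5/3.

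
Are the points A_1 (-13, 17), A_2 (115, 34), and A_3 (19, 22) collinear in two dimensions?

No

A_1A_2 = (128, 17), A_1A_3 = (32, 5).
det[A_1A_2; A_1A_3] = (128)(5) − (17)(32) = 96.
The determinant is nonzero, so they are not collinear.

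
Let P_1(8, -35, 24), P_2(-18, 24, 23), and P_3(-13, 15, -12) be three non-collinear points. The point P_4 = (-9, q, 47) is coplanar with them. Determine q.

The plane through P_1, P_2, P_3 has equation −2074x − 915y − 61z = 13969.
Substituting P_4: (-915)q + (15799) = 13969, so q = 2.

2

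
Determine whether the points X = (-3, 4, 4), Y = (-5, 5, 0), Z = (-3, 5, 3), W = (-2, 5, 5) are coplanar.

No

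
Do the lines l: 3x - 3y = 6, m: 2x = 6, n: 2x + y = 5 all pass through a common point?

The three lines meet at one point iff the augmented coefficient matrix [aᵢ bᵢ cᵢ] has rank < 3, i.e. its determinant vanishes.
Here the determinant is -12.
Nonzero, so no common point exists.

No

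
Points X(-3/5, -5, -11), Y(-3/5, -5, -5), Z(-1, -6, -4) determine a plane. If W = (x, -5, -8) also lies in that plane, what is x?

The plane through X, Y, Z has equation 6x − (12/5)y = 42/5.
Substituting W: (6)x + (12) = 42/5, so x = -3/5.

-3/5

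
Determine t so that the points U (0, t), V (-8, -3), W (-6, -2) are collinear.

The three points are collinear iff det[UV; UW] = 0.
This determinant is linear in t: (2)t + (-2) = 0, so t = 1.

1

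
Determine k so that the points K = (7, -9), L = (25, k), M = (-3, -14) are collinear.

0

The three points are collinear iff det[KL; KM] = 0.
This determinant is linear in k: (10)k + (0) = 0, so k = 0.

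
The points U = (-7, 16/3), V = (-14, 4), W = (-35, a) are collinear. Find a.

0

Collinearity: (W − U) must be parallel to (V − U) = (-7, -4/3).
Cross-multiplying the components: (a − 16/3)·(-7) = (-28)·(-4/3).
Solving gives a = 0.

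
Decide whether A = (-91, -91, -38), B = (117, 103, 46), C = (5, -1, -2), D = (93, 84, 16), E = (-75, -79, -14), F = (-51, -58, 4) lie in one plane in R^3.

The plane through A, B, C has normal n = AB × AC = (-576, 576, 96) and equation n·P = -3648.
Checking the remaining points: n·D = -3648, n·E = -3648, n·F = -3648.
All equal -3648, so all 6 points lie in one plane.

Yes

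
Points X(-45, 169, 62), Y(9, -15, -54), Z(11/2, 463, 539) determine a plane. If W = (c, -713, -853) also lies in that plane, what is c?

The plane through X, Y, Z has equation −53664x − 31616y + 25168z = -1367808.
Substituting W: (-53664)c + (1073904) = -1367808, so c = 91/2.

91/2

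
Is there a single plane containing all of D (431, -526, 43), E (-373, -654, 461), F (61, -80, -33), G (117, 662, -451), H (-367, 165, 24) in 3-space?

The plane through D, E, F has normal n = DE × DF = (-176700, -215764, -405944) and equation n·P = 19878572.
Checking the remaining points: n·G = 19571076, n·H = 19505184.
Since n·G = 19571076 ≠ 19878572, G is off the plane and the points are not all coplanar.

No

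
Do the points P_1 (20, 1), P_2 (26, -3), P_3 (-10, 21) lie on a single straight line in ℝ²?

Yes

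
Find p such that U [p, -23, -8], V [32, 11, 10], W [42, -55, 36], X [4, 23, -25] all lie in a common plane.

10

Coplanarity ⇔ det[UV; UW; UX] = 0.
Expanding, this is linear in p: (-1998)p + (19980) = 0.
So p = 10.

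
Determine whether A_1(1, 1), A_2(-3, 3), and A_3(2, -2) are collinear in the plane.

A_1A_2 = (-4, 2), A_1A_3 = (1, -3).
det[A_1A_2; A_1A_3] = (-4)(-3) − (2)(1) = 10.
The determinant is nonzero, so they are not collinear.

No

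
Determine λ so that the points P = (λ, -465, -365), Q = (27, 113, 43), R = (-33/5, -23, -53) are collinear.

Collinearity requires PQ × PR = 0; each component is linear in λ.
The y-component gives (-96)λ + (-55584/5) = 0, so λ = -579/5.
The remaining components then also vanish.

-579/5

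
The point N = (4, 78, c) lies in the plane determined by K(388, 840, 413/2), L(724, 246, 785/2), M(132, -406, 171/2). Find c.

23/2

A normal to the plane is n = KL × KM = (303630, -6960, -570720).
N lies in the plane iff n · KN = 0.
This gives (-570720)c + (6563280) = 0, so c = 23/2.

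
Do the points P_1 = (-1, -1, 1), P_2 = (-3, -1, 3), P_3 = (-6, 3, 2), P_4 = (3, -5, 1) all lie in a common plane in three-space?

Yes

With P_1 as base: P_1P_2 = (-2, 0, 2), P_1P_3 = (-5, 4, 1), P_1P_4 = (4, -4, 0).
P_1P_3 × P_1P_4 = (4, 4, 4).
P_1P_2 · (P_1P_3 × P_1P_4) = 0.
The scalar triple product vanishes, so the four points are coplanar.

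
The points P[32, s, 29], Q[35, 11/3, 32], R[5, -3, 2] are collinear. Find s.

Collinearity requires PQ × PR = 0; each component is linear in s.
The x-component gives (30)s + (-90) = 0, so s = 3.
The remaining components then also vanish.

3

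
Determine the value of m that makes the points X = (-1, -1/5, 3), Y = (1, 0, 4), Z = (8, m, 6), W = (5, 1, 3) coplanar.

1

Coplanarity ⇔ det[XY; XZ; XW] = 0.
Expanding, this is linear in m: (-6)m + (6) = 0.
So m = 1.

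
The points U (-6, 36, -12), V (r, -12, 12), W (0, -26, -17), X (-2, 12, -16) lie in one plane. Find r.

Normal to plane UWX: n = (128, 4, 104); plane equation n·P = -1872.
Requiring n·V = -1872: (128)r + (1200) = -1872.
So r = -24.

-24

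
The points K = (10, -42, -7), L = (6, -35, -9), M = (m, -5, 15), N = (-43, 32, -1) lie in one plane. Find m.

-24

Normal to plane KLN: n = (190, 130, 75); plane equation n·P = -4085.
Requiring n·M = -4085: (190)m + (475) = -4085.
So m = -24.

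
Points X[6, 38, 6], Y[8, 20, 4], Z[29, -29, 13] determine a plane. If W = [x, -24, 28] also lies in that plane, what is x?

The plane through X, Y, Z has equation −260x − 60y + 280z = -2160.
Substituting W: (-260)x + (9280) = -2160, so x = 44.

44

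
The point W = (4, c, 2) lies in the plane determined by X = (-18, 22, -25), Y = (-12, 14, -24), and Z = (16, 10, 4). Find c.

26

Coplanarity requires XY · (XZ × XW) = 0.
XY = (6, -8, 1), XZ = (34, -12, 29); the triple product is linear in c with coefficient -140 and constant term 3640.
Setting it to zero: c = 26.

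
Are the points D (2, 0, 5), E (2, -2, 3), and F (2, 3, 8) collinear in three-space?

DE = (0, -2, -2), DF = (0, 3, 3).
Each component of DF is -3/2 times the corresponding component of DE, so DF = -3/2·DE and the points are collinear.

Yes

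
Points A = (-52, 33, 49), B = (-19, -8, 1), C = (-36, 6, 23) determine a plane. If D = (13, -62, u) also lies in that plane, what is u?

-51

Coplanarity requires AB · (AC × AD) = 0.
AB = (33, -41, -48), AC = (16, -27, -26); the triple product is linear in u with coefficient -235 and constant term -11985.
Setting it to zero: u = -51.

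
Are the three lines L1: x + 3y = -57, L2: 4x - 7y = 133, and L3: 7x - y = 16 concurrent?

Lines aᵢx + bᵢy = cᵢ with pairwise distinct directions are concurrent exactly when det[aᵢ bᵢ cᵢ] = 0.
Here the determinant is 57.
Nonzero, so no common point exists.

No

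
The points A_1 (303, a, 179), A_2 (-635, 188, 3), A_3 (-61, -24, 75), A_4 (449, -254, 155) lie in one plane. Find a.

-310

The points are coplanar iff A_1A_2 · (A_1A_3 × A_1A_4) = 0.
Expanding, this is linear in a: (9200)a + (2852000) = 0.
So a = -310.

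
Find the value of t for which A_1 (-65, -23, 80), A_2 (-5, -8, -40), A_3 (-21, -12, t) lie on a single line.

-8

Collinearity requires A_1A_2 × A_1A_3 = 0; each component is linear in t.
The x-component gives (15)t + (120) = 0, so t = -8.
The remaining components then also vanish.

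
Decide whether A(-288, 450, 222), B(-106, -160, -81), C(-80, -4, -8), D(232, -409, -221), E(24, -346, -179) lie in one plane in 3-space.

The plane through A, B, C has normal n = AB × AC = (2738, -21164, 44252) and equation n·P = -488400.
Checking the remaining points: n·D = -488400, n·E = -532652.
Since n·E = -532652 ≠ -488400, E is off the plane and the points are not all coplanar.

No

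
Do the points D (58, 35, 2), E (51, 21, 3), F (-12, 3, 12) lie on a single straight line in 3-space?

DE = (-7, -14, 1), DF = (-70, -32, 10).
Comparing components 2 and 3: (-14)(10) − (1)(-32) = -108 ≠ 0, so DE and DF are not parallel and the points are not collinear.

No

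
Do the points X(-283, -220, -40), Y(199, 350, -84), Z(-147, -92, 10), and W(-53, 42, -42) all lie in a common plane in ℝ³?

Yes

The four points are coplanar iff the 3×3 determinant with rows XY, XZ, XW is zero.
Rows: (482, 570, -44), (136, 128, 50), (230, 262, -2).
Expanding along the first row: (482)(-13356) − (570)(-11772) + (-44)(6192) = 0.
Zero determinant ⇒ coplanar.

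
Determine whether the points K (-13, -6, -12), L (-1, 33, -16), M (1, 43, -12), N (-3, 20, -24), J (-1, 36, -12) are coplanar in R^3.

Yes

The plane through K, L, M has normal n = KL × KM = (196, -56, 42) and equation n·P = -2716.
Checking the remaining points: n·N = -2716, n·J = -2716.
All equal -2716, so all 5 points lie in one plane.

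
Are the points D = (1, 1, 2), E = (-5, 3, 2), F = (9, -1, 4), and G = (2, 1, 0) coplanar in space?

No

With D as base: DE = (-6, 2, 0), DF = (8, -2, 2), DG = (1, 0, -2).
DF × DG = (4, 18, 2).
DE · (DF × DG) = 12.
Since 12 ≠ 0, the four points are not coplanar.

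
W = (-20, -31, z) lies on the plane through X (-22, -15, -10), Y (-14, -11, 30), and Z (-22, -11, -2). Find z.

-34

A normal to the plane is n = XY × XZ = (-128, -64, 32).
W lies in the plane iff n · XW = 0.
This gives (32)z + (1088) = 0, so z = -34.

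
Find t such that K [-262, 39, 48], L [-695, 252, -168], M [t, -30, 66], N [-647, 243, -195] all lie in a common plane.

-79

Coplanarity ⇔ det[KL; KM; KN] = 0.
Expanding, this is linear in t: (7695)t + (607905) = 0.
So t = -79.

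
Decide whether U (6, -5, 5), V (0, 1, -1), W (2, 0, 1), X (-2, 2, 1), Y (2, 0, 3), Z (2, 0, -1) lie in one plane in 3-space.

The plane through U, V, W has normal n = UV × UW = (6, 0, -6) and equation n·P = 6.
Checking the remaining points: n·X = -18, n·Y = -6, n·Z = 18.
Since n·X = -18 ≠ 6, X is off the plane and the points are not all coplanar.

No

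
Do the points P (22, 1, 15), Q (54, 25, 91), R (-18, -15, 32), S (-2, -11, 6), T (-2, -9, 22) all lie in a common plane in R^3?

Yes

The plane through P, Q, R has normal n = PQ × PR = (1624, -3584, 448) and equation n·X = 38864.
Checking the remaining points: n·S = 38864, n·T = 38864.
All equal 38864, so all 5 points lie in one plane.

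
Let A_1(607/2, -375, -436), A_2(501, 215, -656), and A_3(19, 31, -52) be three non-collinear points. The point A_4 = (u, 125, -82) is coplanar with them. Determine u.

A normal to the plane is n = A_1A_2 × A_1A_3 = (315880, -13250, 248040).
A_4 lies in the plane iff n · A_1A_4 = 0.
This gives (315880)u + (-14688420) = 0, so u = 93/2.

93/2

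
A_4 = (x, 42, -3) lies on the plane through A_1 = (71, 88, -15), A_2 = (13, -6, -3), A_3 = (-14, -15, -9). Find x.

Coplanarity requires A_1A_2 · (A_1A_3 × A_1A_4) = 0.
A_1A_2 = (-58, -94, 12), A_1A_3 = (-85, -103, 6); the triple product is linear in x with coefficient 672 and constant term -40992.
Setting it to zero: x = 61.

61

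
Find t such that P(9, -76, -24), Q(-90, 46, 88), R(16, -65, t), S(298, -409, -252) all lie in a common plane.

52

Normal to plane PQS: n = (9480, 9796, -2291); plane equation n·X = -604192.
Requiring n·R = -604192: (-2291)t + (-485060) = -604192.
So t = 52.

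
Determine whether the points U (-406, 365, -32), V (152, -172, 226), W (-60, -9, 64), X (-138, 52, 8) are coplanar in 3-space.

No

A normal to the plane through U, V, W is n = UV × UW = (44940, 35700, -22890).
The plane has equation n·P = -4482660. For X: n·X = -4528440.
-4528440 ≠ -4482660, so X is off the plane.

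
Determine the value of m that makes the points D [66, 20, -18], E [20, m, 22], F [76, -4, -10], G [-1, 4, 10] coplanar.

The points are coplanar iff DE · (DF × DG) = 0.
Expanding, this is linear in m: (-816)m + (-29376) = 0.
So m = -36.

-36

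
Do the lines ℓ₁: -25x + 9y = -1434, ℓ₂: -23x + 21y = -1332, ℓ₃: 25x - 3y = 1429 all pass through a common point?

Intersecting ℓ₁ and ℓ₂: solving the 2×2 system gives (x, y) = (57, -1).
Substitute into ℓ₃: (25)(57) + (-3)(-1) = 1428.
But ℓ₃ requires 1429 ≠ 1428, so the three lines have no common point.

No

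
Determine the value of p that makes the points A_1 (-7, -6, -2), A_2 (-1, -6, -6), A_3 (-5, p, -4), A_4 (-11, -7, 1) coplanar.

Coplanarity ⇔ det[A_1A_2; A_1A_3; A_1A_4] = 0.
Expanding, this is linear in p: (2)p + (8) = 0.
So p = -4.

-4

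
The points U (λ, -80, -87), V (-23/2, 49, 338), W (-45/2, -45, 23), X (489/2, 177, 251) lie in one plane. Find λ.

-30

Coplanarity ⇔ det[UV; UW; UX] = 0.
Expanding, this is linear in λ: (-48498)λ + (-1454940) = 0.
So λ = -30.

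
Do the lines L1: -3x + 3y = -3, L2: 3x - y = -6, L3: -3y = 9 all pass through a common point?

No

Lines aᵢx + bᵢy = cᵢ with pairwise distinct directions are concurrent exactly when det[aᵢ bᵢ cᵢ] = 0.
Here the determinant is 27.
Nonzero, so no common point exists.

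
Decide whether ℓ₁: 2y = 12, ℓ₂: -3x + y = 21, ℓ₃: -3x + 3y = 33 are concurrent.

Intersecting ℓ₁ and ℓ₂: solving the 2×2 system gives (x, y) = (-5, 6).
Substitute into ℓ₃: (-3)(-5) + (3)(6) = 33.
This equals 33, so (-5, 6) lies on all three lines and they are concurrent.

Yes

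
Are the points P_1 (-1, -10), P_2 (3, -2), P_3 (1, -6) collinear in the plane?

Yes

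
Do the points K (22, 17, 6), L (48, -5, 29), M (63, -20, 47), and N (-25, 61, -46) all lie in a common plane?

No

A normal to the plane through K, L, M is n = KL × KM = (-51, -123, -60).
The plane has equation n·P = -3573. For N: n·N = -3468.
-3468 ≠ -3573, so N is off the plane.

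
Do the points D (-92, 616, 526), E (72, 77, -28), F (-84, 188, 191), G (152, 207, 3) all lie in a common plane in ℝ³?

A normal to the plane through D, E, F is n = DE × DF = (-56547, 50508, -65880).
The plane has equation n·P = 1662372. For G: n·G = 1662372.
Equal, so G lies in the plane and all four are coplanar.

Yes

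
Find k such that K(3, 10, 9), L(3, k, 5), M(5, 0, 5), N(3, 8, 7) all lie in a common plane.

Coplanarity ⇔ det[KL; KM; KN] = 0.
Expanding, this is linear in k: (4)k + (-24) = 0.
So k = 6.

6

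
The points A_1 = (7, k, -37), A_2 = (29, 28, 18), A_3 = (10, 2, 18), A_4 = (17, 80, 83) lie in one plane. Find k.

Coplanarity ⇔ det[A_1A_2; A_1A_3; A_1A_4] = 0.
Expanding, this is linear in k: (-1235)k + (-74100) = 0.
So k = -60.

-60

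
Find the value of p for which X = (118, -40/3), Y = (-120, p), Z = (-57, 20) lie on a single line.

32

The three points are collinear iff det[XY; XZ] = 0.
This determinant is linear in p: (175)p + (-5600) = 0, so p = 32.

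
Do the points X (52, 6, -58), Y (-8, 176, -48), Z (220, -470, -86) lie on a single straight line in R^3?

Yes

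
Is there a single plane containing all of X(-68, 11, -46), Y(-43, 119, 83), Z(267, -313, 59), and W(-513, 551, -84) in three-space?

With X as base: XY = (25, 108, 129), XZ = (335, -324, 105), XW = (-445, 540, -38).
XZ × XW = (-44388, -33995, 36720).
XY · (XZ × XW) = -44280.
Since -44280 ≠ 0, the four points are not coplanar.

No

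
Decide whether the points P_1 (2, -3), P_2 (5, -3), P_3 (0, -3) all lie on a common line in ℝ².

Yes

P_1P_2 = (3, 0), P_1P_3 = (-2, 0).
Twice the signed area of △P_1P_2P_3 is (3)(0) − (0)(-2) = 0.
The triangle is degenerate (zero area), so the points are collinear.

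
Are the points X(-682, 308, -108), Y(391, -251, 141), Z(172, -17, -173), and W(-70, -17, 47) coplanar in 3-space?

No

The four points are coplanar iff the 3×3 determinant with rows XY, XZ, XW is zero.
Rows: (1073, -559, 249), (854, -325, -65), (612, -325, 155).
Expanding along the first row: (1073)(-71500) − (-559)(172150) + (249)(-78650) = -71500.
Nonzero ⇒ not coplanar.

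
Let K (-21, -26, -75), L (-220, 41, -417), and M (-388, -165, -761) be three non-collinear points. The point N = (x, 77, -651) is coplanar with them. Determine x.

Coplanarity requires KL · (KM × KN) = 0.
KL = (-199, 67, -342), KM = (-367, -139, -686); the triple product is linear in x with coefficient -93500 and constant term -33192500.
Setting it to zero: x = -355.

-355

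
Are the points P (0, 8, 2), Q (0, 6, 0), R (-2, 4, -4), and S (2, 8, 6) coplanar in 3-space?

The four points are coplanar iff the 3×3 determinant with rows PQ, PR, PS is zero.
Rows: (0, -2, -2), (-2, -4, -6), (2, 0, 4).
Expanding along the first row: (0)(-16) − (-2)(4) + (-2)(8) = -8.
Nonzero ⇒ not coplanar.

No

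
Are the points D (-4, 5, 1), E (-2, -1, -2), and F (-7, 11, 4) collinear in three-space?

DE = (2, -6, -3), DF = (-3, 6, 3).
DE × DF = (0, 3, -6).
The cross product is nonzero, so the points do not lie on one line.

No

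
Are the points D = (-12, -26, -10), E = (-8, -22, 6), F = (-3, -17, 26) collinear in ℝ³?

Yes

DE = (4, 4, 16), DF = (9, 9, 36).
Each component of DF is 9/4 times the corresponding component of DE, so DF = 9/4·DE and the points are collinear.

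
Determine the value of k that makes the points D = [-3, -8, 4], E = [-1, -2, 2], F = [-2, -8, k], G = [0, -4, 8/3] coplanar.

4

Coplanarity ⇔ det[DE; DF; DG] = 0.
Expanding, this is linear in k: (10)k + (-40) = 0.
So k = 4.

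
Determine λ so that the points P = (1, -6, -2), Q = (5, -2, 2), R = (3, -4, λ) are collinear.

0

Direction PQ = (4, 4, 4). From the x-coordinate of R, the parameter along the line is τ = (3 − 1)/4 = 1/2.
Then λ = (-2) + 1/2·(4) = 0.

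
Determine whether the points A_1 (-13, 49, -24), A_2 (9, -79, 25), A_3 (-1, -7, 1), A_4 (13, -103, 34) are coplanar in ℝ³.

With A_1 as base: A_1A_2 = (22, -128, 49), A_1A_3 = (12, -56, 25), A_1A_4 = (26, -152, 58).
A_1A_3 × A_1A_4 = (552, -46, -368).
A_1A_2 · (A_1A_3 × A_1A_4) = 0.
The scalar triple product vanishes, so the four points are coplanar.

Yes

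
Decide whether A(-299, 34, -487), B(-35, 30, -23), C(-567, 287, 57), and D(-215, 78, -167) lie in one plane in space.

The four points are coplanar iff the 3×3 determinant with rows AB, AC, AD is zero.
Rows: (264, -4, 464), (-268, 253, 544), (84, 44, 320).
Expanding along the first row: (264)(57024) − (-4)(-131456) + (464)(-33044) = -803904.
Nonzero ⇒ not coplanar.

No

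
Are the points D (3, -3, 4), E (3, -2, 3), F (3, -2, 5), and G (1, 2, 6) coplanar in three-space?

No

With D as base: DE = (0, 1, -1), DF = (0, 1, 1), DG = (-2, 5, 2).
DF × DG = (-3, -2, 2).
DE · (DF × DG) = -4.
Since -4 ≠ 0, the four points are not coplanar.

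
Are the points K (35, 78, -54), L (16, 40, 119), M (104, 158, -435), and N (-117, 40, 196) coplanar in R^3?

The four points are coplanar iff the 3×3 determinant with rows KL, KM, KN is zero.
Rows: (-19, -38, 173), (69, 80, -381), (-152, -38, 250).
Expanding along the first row: (-19)(5522) − (-38)(-40662) + (173)(9538) = 0.
Zero determinant ⇒ coplanar.

Yes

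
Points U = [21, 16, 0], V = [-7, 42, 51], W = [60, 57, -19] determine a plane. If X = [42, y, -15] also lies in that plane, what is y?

A normal to the plane is n = UV × UW = (-2585, 1457, -2162).
X lies in the plane iff n · UX = 0.
This gives (1457)y + (-45167) = 0, so y = 31.

31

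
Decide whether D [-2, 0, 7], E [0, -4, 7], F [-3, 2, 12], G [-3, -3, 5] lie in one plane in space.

With D as base: DE = (2, -4, 0), DF = (-1, 2, 5), DG = (-1, -3, -2).
DF × DG = (11, -7, 5).
DE · (DF × DG) = 50.
Since 50 ≠ 0, the four points are not coplanar.

No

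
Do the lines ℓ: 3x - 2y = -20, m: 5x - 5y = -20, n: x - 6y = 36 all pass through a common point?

Yes

Lines aᵢx + bᵢy = cᵢ with pairwise distinct directions are concurrent exactly when det[aᵢ bᵢ cᵢ] = 0.
Here the determinant is 0.
It vanishes, so the lines are concurrent at (-12, -8).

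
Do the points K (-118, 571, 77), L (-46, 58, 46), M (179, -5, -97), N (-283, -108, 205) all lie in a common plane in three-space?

No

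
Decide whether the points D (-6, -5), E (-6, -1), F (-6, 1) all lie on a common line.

DE = (0, 4), DF = (0, 6).
det[DE; DF] = (0)(6) − (4)(0) = 0.
The determinant is zero, so the points are collinear.

Yes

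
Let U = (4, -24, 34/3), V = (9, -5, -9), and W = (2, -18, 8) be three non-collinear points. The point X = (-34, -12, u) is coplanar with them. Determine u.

34

A normal to the plane is n = UV × UW = (176/3, 172/3, 68).
X lies in the plane iff n · UX = 0.
This gives (68)u + (-2312) = 0, so u = 34.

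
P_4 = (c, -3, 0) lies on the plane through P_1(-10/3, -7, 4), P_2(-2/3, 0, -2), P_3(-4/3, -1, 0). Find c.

A normal to the plane is n = P_1P_2 × P_1P_3 = (8, -4/3, 2).
P_4 lies in the plane iff n · P_1P_4 = 0.
This gives (8)c + (40/3) = 0, so c = -5/3.

-5/3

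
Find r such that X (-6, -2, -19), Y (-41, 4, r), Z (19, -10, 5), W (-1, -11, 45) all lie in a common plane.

-11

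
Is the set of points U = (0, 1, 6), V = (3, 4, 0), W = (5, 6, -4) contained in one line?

Yes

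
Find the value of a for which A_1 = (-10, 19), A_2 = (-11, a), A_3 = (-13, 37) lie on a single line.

25

The three points are collinear iff det[A_1A_2; A_1A_3] = 0.
This determinant is linear in a: (3)a + (-75) = 0, so a = 25.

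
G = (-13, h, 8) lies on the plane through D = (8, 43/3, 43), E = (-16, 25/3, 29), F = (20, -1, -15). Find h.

8/3

The plane through D, E, F has equation (400/3)x − 1560y + 440z = -7120/3.
Substituting G: (-1560)h + (5360/3) = -7120/3, so h = 8/3.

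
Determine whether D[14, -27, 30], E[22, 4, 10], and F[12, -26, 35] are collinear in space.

No

DE = (8, 31, -20), DF = (-2, 1, 5).
Comparing components 2 and 3: (31)(5) − (-20)(1) = 175 ≠ 0, so DE and DF are not parallel and the points are not collinear.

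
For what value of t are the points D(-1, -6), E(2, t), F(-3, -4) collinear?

Collinearity: (E − D) must be parallel to (F − D) = (-2, 2).
Cross-multiplying the components: (t − (-6))·(-2) = (3)·(2).
Solving gives t = -9.

-9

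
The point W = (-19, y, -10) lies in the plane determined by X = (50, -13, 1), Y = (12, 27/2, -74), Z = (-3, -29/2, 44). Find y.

5/2

The plane through X, Y, Z has equation 1027x + 5609y + (2923/2)z = -40211/2.
Substituting W: (5609)y + (-34128) = -40211/2, so y = 5/2.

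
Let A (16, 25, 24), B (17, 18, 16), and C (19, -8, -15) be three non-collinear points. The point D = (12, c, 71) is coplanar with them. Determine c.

65

The plane through A, B, C has equation 9x + 15y − 12z = 231.
Substituting D: (15)c + (-744) = 231, so c = 65.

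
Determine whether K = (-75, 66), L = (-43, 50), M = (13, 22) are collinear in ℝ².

KL = (32, -16), KM = (88, -44).
det[KL; KM] = (32)(-44) − (-16)(88) = 0.
The determinant is zero, so the points are collinear.

Yes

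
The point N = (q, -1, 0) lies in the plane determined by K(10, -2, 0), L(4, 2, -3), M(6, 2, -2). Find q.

The plane through K, L, M has equation 4x − 8z = 40.
Substituting N: (4)q + (0) = 40, so q = 10.

10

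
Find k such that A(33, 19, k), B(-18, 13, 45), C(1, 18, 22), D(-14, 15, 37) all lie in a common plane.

Coplanarity ⇔ det[AB; AC; AD] = 0.
Expanding, this is linear in k: (-18)k + (144) = 0.
So k = 8.

8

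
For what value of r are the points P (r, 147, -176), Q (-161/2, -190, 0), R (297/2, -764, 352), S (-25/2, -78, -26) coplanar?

The points are coplanar iff PQ · (PR × PS) = 0.
Expanding, this is linear in r: (24500)r + (3283000) = 0.
So r = -134.

-134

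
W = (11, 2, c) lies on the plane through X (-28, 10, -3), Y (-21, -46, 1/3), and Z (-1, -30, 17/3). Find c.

25/3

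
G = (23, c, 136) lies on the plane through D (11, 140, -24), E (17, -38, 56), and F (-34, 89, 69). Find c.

-216

The plane through D, E, F has equation −12474x − 4158y − 8316z = -519750.
Substituting G: (-4158)c + (-1417878) = -519750, so c = -216.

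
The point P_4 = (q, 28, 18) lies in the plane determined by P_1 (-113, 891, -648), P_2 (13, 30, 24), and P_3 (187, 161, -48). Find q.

A normal to the plane is n = P_1P_2 × P_1P_3 = (-26040, 126000, 166320).
P_4 lies in the plane iff n · P_1P_4 = 0.
This gives (-26040)q + (-911400) = 0, so q = -35.

-35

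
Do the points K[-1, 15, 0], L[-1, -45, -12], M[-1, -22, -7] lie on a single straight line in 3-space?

No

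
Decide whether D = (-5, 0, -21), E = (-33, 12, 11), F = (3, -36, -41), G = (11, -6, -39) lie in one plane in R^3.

Yes

With D as base: DE = (-28, 12, 32), DF = (8, -36, -20), DG = (16, -6, -18).
DF × DG = (528, -176, 528).
DE · (DF × DG) = 0.
The scalar triple product vanishes, so the four points are coplanar.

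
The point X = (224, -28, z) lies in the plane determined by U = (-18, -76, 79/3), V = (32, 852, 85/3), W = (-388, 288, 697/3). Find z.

Coplanarity requires UV · (UW × UX) = 0.
UV = (50, 928, 2), UW = (-370, 364, 206); the triple product is linear in z with coefficient 361560 and constant term 36035480.
Setting it to zero: z = -299/3.

-299/3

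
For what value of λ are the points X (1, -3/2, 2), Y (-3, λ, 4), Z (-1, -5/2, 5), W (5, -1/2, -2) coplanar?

Normal to plane XZW: n = (1, 4, 2); plane equation n·P = -1.
Requiring n·Y = -1: (4)λ + (5) = -1.
So λ = -3/2.

-3/2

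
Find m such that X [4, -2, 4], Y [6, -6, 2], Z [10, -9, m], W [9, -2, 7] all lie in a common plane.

The points are coplanar iff XY · (XZ × XW) = 0.
Expanding, this is linear in m: (-20)m + (40) = 0.
So m = 2.

2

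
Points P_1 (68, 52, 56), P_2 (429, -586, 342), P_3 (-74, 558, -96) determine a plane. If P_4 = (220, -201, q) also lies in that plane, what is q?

Coplanarity requires P_1P_2 · (P_1P_3 × P_1P_4) = 0.
P_1P_2 = (361, -638, 286), P_1P_3 = (-142, 506, -152); the triple product is linear in q with coefficient 92070 and constant term -16020180.
Setting it to zero: q = 174.

174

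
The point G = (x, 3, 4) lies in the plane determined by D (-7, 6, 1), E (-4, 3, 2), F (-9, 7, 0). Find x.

-1

A normal to the plane is n = DE × DF = (2, 1, -3).
G lies in the plane iff n · DG = 0.
This gives (2)x + (2) = 0, so x = -1.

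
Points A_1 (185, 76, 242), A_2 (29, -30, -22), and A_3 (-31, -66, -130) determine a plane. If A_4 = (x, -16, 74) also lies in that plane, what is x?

Coplanarity requires A_1A_2 · (A_1A_3 × A_1A_4) = 0.
A_1A_2 = (-156, -106, -264), A_1A_3 = (-216, -142, -372); the triple product is linear in x with coefficient 1944 and constant term -141912.
Setting it to zero: x = 73.

73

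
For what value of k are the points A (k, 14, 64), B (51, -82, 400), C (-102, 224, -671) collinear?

Collinearity requires AB × AC = 0; each component is linear in k.
The y-component gives (-1071)k + (3213) = 0, so k = 3.
The remaining components then also vanish.

3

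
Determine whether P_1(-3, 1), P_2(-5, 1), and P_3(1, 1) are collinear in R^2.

Yes

P_1P_2 = (-2, 0), P_1P_3 = (4, 0).
det[P_1P_2; P_1P_3] = (-2)(0) − (0)(4) = 0.
The determinant is zero, so the points are collinear.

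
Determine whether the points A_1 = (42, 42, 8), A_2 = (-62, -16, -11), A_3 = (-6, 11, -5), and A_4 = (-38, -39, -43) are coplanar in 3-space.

Yes

With A_1 as base: A_1A_2 = (-104, -58, -19), A_1A_3 = (-48, -31, -13), A_1A_4 = (-80, -81, -51).
A_1A_3 × A_1A_4 = (528, -1408, 1408).
A_1A_2 · (A_1A_3 × A_1A_4) = 0.
The scalar triple product vanishes, so the four points are coplanar.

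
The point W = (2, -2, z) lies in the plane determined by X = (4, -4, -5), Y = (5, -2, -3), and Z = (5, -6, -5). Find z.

-6

The plane through X, Y, Z has equation 4x + 2y − 4z = 28.
Substituting W: (-4)z + (4) = 28, so z = -6.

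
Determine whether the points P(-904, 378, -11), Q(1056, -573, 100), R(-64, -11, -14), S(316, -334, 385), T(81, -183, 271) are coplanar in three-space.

The plane through P, Q, R has normal n = PQ × PR = (46032, 99120, 36400) and equation n·X = -4545968.
Checking the remaining points: n·S = -4545968, n·T = -4545968.
All equal -4545968, so all 5 points lie in one plane.

Yes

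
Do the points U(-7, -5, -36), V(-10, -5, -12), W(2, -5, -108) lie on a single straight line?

Yes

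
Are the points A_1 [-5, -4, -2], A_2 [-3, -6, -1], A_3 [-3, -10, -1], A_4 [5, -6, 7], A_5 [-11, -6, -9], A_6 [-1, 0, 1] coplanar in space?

No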